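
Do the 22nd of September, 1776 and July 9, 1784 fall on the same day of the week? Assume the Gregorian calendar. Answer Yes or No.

No

From Sep 22, 1776 to Jul 9, 1784 is 2847 days.
2847 mod 7 = 5, so they are different weekdays.
(Sep 22, 1776 is a Sunday; Jul 9, 1784 is a Friday.)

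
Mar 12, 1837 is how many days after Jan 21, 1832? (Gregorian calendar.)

1877

Jan 21, 1832 → Jan 21, 1833: 366 days (Feb 29, 1832 is in that span).
Jan 21, 1833 → Jan 21, 1834: 365 days.
Jan 21, 1834 → Jan 21, 1835: 365 days.
Jan 21, 1835 → Jan 21, 1836: 365 days.
Jan 21, 1836 → Jan 21, 1837: 366 days (Feb 29, 1836 is in that span).
Jan 21, 1837 → Feb 21, 1837: 31 days (January has 31).
Feb 21, 1837 → Mar 12, 1837: 19 days.
Total: 1877 days.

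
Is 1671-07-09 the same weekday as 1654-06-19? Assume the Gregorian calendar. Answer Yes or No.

From Jun 19, 1654 to Jul 9, 1671 is 6229 days.
6229 mod 7 = 6, so they are different weekdays.
(Jun 19, 1654 is a Friday; Jul 9, 1671 is a Thursday.)

No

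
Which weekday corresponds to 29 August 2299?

Doomsday rule: the anchor day for the 2200s is Friday. For year 99: 99÷12 = 8 r 3, and 3÷4 = 0, so 8+3+0 = 11.
Friday + 11 ≡ Tuesday — that's 2299's doomsday.
In August the doomsday date is Aug 8.
Aug 29 is 21 days after Aug 8; 21 mod 7 = 0, so Tuesday + 0 = Tuesday.

Tuesday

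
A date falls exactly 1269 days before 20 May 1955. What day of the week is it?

First find the weekday of May 20, 1955. Doomsday rule: the anchor day for the 1900s is Wednesday. For year 55: 55÷12 = 4 r 7, and 7÷4 = 1, so 4+7+1 = 12.
Wednesday + 12 ≡ Monday — that's 1955's doomsday.
In May the doomsday date is May 9.
May 20 is 11 days after May 9; 11 mod 7 = 4, so Monday + 4 = Friday.
1269 mod 7 = 2, so 1269 days before a Friday is Friday − 2 = Wednesday.

Wednesday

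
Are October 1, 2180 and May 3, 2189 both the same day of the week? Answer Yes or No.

Yes

From Oct 1, 2180 to May 3, 2189 is 3136 days.
3136 mod 7 = 0, so they are the same weekday.
(Oct 1, 2180 is a Sunday; May 3, 2189 is a Sunday.)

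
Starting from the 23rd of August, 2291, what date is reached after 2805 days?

+366 (one year; includes Feb 29, 2292) → Aug 23, 2292 (2439 left).
+365 (one year) → Aug 23, 2293 (2074 left).
+365 (one year) → Aug 23, 2294 (1709 left).
+365 (one year) → Aug 23, 2295 (1344 left).
+366 (one year; includes Feb 29, 2296) → Aug 23, 2296 (978 left).
+365 (one year) → Aug 23, 2297 (613 left).
+365 (one year) → Aug 23, 2298 (248 left).
Aug has 31 days: +9 → Sep 1, 2298 (239 left).
Sep has 30 days: +30 → Oct 1, 2298 (209 left).
Oct has 31 days: +31 → Nov 1, 2298 (178 left).
Nov has 30 days: +30 → Dec 1, 2298 (148 left).
Dec has 31 days: +31 → Jan 1, 2299 (117 left).
Jan has 31 days: +31 → Feb 1, 2299 (86 left).
Feb has 28 days: +28 → Mar 1, 2299 (58 left).
Mar has 31 days: +31 → Apr 1, 2299 (27 left).
+27 → Apr 28, 2299.

April 28, 2299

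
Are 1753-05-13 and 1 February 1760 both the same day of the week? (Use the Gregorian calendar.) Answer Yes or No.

No

From May 13, 1753 to Feb 1, 1760 is 2455 days.
2455 mod 7 = 5, so they are different weekdays.
(May 13, 1753 is a Sunday; Feb 1, 1760 is a Friday.)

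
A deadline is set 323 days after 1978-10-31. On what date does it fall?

Oct has 31 days: +1 → Nov 1, 1978 (322 left).
Nov has 30 days: +30 → Dec 1, 1978 (292 left).
Dec has 31 days: +31 → Jan 1, 1979 (261 left).
Jan has 31 days: +31 → Feb 1, 1979 (230 left).
Feb has 28 days: +28 → Mar 1, 1979 (202 left).
Mar has 31 days: +31 → Apr 1, 1979 (171 left).
Apr has 30 days: +30 → May 1, 1979 (141 left).
May has 31 days: +31 → Jun 1, 1979 (110 left).
Jun has 30 days: +30 → Jul 1, 1979 (80 left).
Jul has 31 days: +31 → Aug 1, 1979 (49 left).
Aug has 31 days: +31 → Sep 1, 1979 (18 left).
+18 → Sep 19, 1979.

September 19, 1979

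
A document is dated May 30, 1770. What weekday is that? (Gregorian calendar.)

Doomsday rule: the anchor day for the 1700s is Sunday. For year 70: 70÷12 = 5 r 10, and 10÷4 = 2, so 5+10+2 = 17.
Sunday + 17 ≡ Wednesday — that's 1770's doomsday.
In May the doomsday date is May 9.
May 30 is 21 days after May 9; 21 mod 7 = 0, so Wednesday + 0 = Wednesday.

Wednesday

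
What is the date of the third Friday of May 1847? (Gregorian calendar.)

May 21, 1847

May 1, 1847 is a Saturday.
The first Friday is therefore May 7 (6 days later).
The third Friday is 7 + 2×7 = May 21.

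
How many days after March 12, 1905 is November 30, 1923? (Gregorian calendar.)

6837

Mar 12, 1905 → Mar 12, 1906: 365 days.
Mar 12, 1906 → Mar 12, 1907: 365 days.
Mar 12, 1907 → Mar 12, 1908: 366 days (Feb 29, 1908 is in that span).
Mar 12, 1908 → Mar 12, 1909: 365 days.
Mar 12, 1909 → Mar 12, 1910: 365 days.
Mar 12, 1910 → Mar 12, 1911: 365 days.
Mar 12, 1911 → Mar 12, 1912: 366 days (Feb 29, 1912 is in that span).
Mar 12, 1912 → Mar 12, 1913: 365 days.
Mar 12, 1913 → Mar 12, 1914: 365 days.
Mar 12, 1914 → Mar 12, 1915: 365 days.
Mar 12, 1915 → Mar 12, 1916: 366 days (Feb 29, 1916 is in that span).
Mar 12, 1916 → Mar 12, 1917: 365 days.
Mar 12, 1917 → Mar 12, 1918: 365 days.
Mar 12, 1918 → Mar 12, 1919: 365 days.
Mar 12, 1919 → Mar 12, 1920: 366 days (Feb 29, 1920 is in that span).
Mar 12, 1920 → Mar 12, 1921: 365 days.
Mar 12, 1921 → Mar 12, 1922: 365 days.
Mar 12, 1922 → Mar 12, 1923: 365 days.
Mar 12, 1923 → Apr 12, 1923: 31 days (March has 31).
Apr 12, 1923 → May 12, 1923: 30 days (April has 30).
May 12, 1923 → Jun 12, 1923: 31 days (May has 31).
Jun 12, 1923 → Jul 12, 1923: 30 days (June has 30).
Jul 12, 1923 → Aug 12, 1923: 31 days (July has 31).
Aug 12, 1923 → Sep 12, 1923: 31 days (August has 31).
Sep 12, 1923 → Oct 12, 1923: 30 days (September has 30).
Oct 12, 1923 → Nov 12, 1923: 31 days (October has 31).
Nov 12, 1923 → Nov 30, 1923: 18 days.
Total: 6837 days.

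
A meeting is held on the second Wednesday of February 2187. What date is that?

February 1, 2187 is a Thursday.
The first Wednesday is therefore February 7 (6 days later).
The second Wednesday is 7 + 1×7 = February 14.

February 14, 2187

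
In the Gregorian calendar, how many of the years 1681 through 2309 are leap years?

Multiples of 4 in [1681,2309]: 157.
Of those, multiples of 100: 7 (not leap unless ÷400).
Multiples of 400: 1.
Leap years = 157 − 7 + 1 = 151.

151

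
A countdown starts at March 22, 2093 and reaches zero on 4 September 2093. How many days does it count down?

Mar 22, 2093 → Apr 22, 2093: 31 days (March has 31).
Apr 22, 2093 → May 22, 2093: 30 days (April has 30).
May 22, 2093 → Jun 22, 2093: 31 days (May has 31).
Jun 22, 2093 → Jul 22, 2093: 30 days (June has 30).
Jul 22, 2093 → Aug 22, 2093: 31 days (July has 31).
Aug 22, 2093 → Sep 4, 2093: 13 days.
Total: 166 days.

166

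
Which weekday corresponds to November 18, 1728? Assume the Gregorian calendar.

Thursday

Doomsday rule: the anchor day for the 1700s is Sunday. For year 28: 28÷12 = 2 r 4, and 4÷4 = 1, so 2+4+1 = 7.
Sunday + 7 ≡ Sunday — that's 1728's doomsday.
In November the doomsday date is Nov 7.
Nov 18 is 11 days after Nov 7; 11 mod 7 = 4, so Sunday + 4 = Thursday.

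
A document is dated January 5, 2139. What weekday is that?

Doomsday rule: the anchor day for the 2100s is Sunday. For year 39: 39÷12 = 3 r 3, and 3÷4 = 0, so 3+3+0 = 6.
Sunday + 6 ≡ Saturday — that's 2139's doomsday.
In January the doomsday date is Jan 3 (2139 is not a leap year).
Jan 5 is 2 days after Jan 3; 2 mod 7 = 2, so Saturday + 2 = Monday.

Monday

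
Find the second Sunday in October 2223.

October 12, 2223

October 1, 2223 is a Wednesday.
The first Sunday is therefore October 5 (4 days later).
The second Sunday is 5 + 1×7 = October 12.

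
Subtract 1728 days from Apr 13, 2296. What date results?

July 21, 2291

−366 (one year; includes Feb 29, 2296) → Apr 13, 2295 (1362 left).
−365 (one year) → Apr 13, 2294 (997 left).
−365 (one year) → Apr 13, 2293 (632 left).
−365 (one year) → Apr 13, 2292 (267 left).
−13 → Mar 31, 2292 (end of Mar, 31 days; 254 left).
−31 → Feb 29, 2292 (end of Feb, 29 days; 223 left).
−29 → Jan 31, 2292 (end of Jan, 31 days; 194 left).
−31 → Dec 31, 2291 (end of Dec, 31 days; 163 left).
−31 → Nov 30, 2291 (end of Nov, 30 days; 132 left).
−30 → Oct 31, 2291 (end of Oct, 31 days; 102 left).
−31 → Sep 30, 2291 (end of Sep, 30 days; 71 left).
−30 → Aug 31, 2291 (end of Aug, 31 days; 41 left).
−31 → Jul 31, 2291 (end of Jul, 31 days; 10 left).
−10 → Jul 21, 2291.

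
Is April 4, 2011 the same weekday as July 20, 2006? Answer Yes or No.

No

From Jul 20, 2006 to Apr 4, 2011 is 1719 days.
1719 mod 7 = 4, so they are different weekdays.
(Jul 20, 2006 is a Thursday; Apr 4, 2011 is a Monday.)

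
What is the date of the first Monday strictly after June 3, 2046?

Jun 3, 2046 is a Sunday.
From Sunday to the next Monday is 1 day.
Jun 3, 2046 + 1 = Jun 4, 2046.

June 4, 2046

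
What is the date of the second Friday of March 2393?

March 1, 2393 is a Monday.
The first Friday is therefore March 5 (4 days later).
The second Friday is 5 + 1×7 = March 12.

March 12, 2393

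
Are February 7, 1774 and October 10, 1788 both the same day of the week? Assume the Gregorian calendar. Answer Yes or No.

No

From Feb 7, 1774 to Oct 10, 1788 is 5359 days.
5359 mod 7 = 4, so they are different weekdays.
(Feb 7, 1774 is a Monday; Oct 10, 1788 is a Friday.)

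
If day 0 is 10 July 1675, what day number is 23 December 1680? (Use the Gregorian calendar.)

Jul 10, 1675 → Jul 10, 1676: 366 days (Feb 29, 1676 is in that span).
Jul 10, 1676 → Jul 10, 1677: 365 days.
Jul 10, 1677 → Jul 10, 1678: 365 days.
Jul 10, 1678 → Jul 10, 1679: 365 days.
Jul 10, 1679 → Jul 10, 1680: 366 days (Feb 29, 1680 is in that span).
Jul 10, 1680 → Aug 10, 1680: 31 days (July has 31).
Aug 10, 1680 → Sep 10, 1680: 31 days (August has 31).
Sep 10, 1680 → Oct 10, 1680: 30 days (September has 30).
Oct 10, 1680 → Nov 10, 1680: 31 days (October has 31).
Nov 10, 1680 → Dec 10, 1680: 30 days (November has 30).
Dec 10, 1680 → Dec 23, 1680: 13 days.
Total: 1993 days.

1993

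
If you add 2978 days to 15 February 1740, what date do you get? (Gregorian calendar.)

April 11, 1748

+366 (one year; includes Feb 29, 1740) → Feb 15, 1741 (2612 left).
+365 (one year) → Feb 15, 1742 (2247 left).
+365 (one year) → Feb 15, 1743 (1882 left).
+365 (one year) → Feb 15, 1744 (1517 left).
+366 (one year; includes Feb 29, 1744) → Feb 15, 1745 (1151 left).
+365 (one year) → Feb 15, 1746 (786 left).
+365 (one year) → Feb 15, 1747 (421 left).
+365 (one year) → Feb 15, 1748 (56 left).
Feb has 29 days: +15 → Mar 1, 1748 (41 left).
Mar has 31 days: +31 → Apr 1, 1748 (10 left).
+10 → Apr 11, 1748.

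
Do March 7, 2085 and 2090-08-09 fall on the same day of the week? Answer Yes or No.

Yes

From Mar 7, 2085 to Aug 9, 2090 is 1981 days.
1981 mod 7 = 0, so they are the same weekday.
(Mar 7, 2085 is a Wednesday; Aug 9, 2090 is a Wednesday.)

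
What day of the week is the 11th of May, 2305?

Doomsday rule: the anchor day for the 2300s is Wednesday. For year 05: 5÷12 = 0 r 5, and 5÷4 = 1, so 0+5+1 = 6.
Wednesday + 6 ≡ Tuesday — that's 2305's doomsday.
In May the doomsday date is May 9.
May 11 is 2 days after May 9; 2 mod 7 = 2, so Tuesday + 2 = Thursday.

Thursday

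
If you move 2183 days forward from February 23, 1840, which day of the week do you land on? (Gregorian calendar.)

Saturday

Feb 23, 1840 is a Sunday.
2183 mod 7 = 6, so 2183 days after a Sunday is Sunday + 6 = Saturday.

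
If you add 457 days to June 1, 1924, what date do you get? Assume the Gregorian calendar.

+365 (one year) → Jun 1, 1925 (92 left).
Jun has 30 days: +30 → Jul 1, 1925 (62 left).
Jul has 31 days: +31 → Aug 1, 1925 (31 left).
Aug has 31 days: +31 → Sep 1, 1925 (0 left).

September 1, 1925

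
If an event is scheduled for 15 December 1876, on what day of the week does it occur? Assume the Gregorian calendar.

Friday

Doomsday rule: the anchor day for the 1800s is Friday. For year 76: 76÷12 = 6 r 4, and 4÷4 = 1, so 6+4+1 = 11.
Friday + 11 ≡ Tuesday — that's 1876's doomsday.
In December the doomsday date is Dec 12.
Dec 15 is 3 days after Dec 12; 3 mod 7 = 3, so Tuesday + 3 = Friday.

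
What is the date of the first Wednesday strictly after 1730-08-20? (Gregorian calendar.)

Aug 20, 1730 is a Sunday.
From Sunday to the next Wednesday is 3 days.
Aug 20, 1730 + 3 = Aug 23, 1730.

August 23, 1730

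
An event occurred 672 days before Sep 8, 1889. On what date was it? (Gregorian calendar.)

−365 (one year) → Sep 8, 1888 (307 left).
−8 → Aug 31, 1888 (end of Aug, 31 days; 299 left).
−31 → Jul 31, 1888 (end of Jul, 31 days; 268 left).
−31 → Jun 30, 1888 (end of Jun, 30 days; 237 left).
−30 → May 31, 1888 (end of May, 31 days; 207 left).
−31 → Apr 30, 1888 (end of Apr, 30 days; 176 left).
−30 → Mar 31, 1888 (end of Mar, 31 days; 146 left).
−31 → Feb 29, 1888 (end of Feb, 29 days; 115 left).
−29 → Jan 31, 1888 (end of Jan, 31 days; 86 left).
−31 → Dec 31, 1887 (end of Dec, 31 days; 55 left).
−31 → Nov 30, 1887 (end of Nov, 30 days; 24 left).
−24 → Nov 6, 1887.

November 6, 1887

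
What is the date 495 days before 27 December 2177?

−365 (one year) → Dec 27, 2176 (130 left).
−27 → Nov 30, 2176 (end of Nov, 30 days; 103 left).
−30 → Oct 31, 2176 (end of Oct, 31 days; 73 left).
−31 → Sep 30, 2176 (end of Sep, 30 days; 42 left).
−30 → Aug 31, 2176 (end of Aug, 31 days; 12 left).
−12 → Aug 19, 2176.

August 19, 2176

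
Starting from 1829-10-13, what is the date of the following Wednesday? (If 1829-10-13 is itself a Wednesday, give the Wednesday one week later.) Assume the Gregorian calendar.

Oct 13, 1829 is a Tuesday.
From Tuesday to the next Wednesday is 1 day.
Oct 13, 1829 + 1 = Oct 14, 1829.

October 14, 1829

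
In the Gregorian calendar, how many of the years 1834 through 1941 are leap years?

26

Multiples of 4 in [1834,1941]: 27.
Of those, multiples of 100: 1 (not leap unless ÷400).
Multiples of 400: 0.
Leap years = 27 − 1 + 0 = 26.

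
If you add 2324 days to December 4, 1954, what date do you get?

+365 (one year) → Dec 4, 1955 (1959 left).
+366 (one year; includes Feb 29, 1956) → Dec 4, 1956 (1593 left).
+365 (one year) → Dec 4, 1957 (1228 left).
+365 (one year) → Dec 4, 1958 (863 left).
+365 (one year) → Dec 4, 1959 (498 left).
+366 (one year; includes Feb 29, 1960) → Dec 4, 1960 (132 left).
Dec has 31 days: +28 → Jan 1, 1961 (104 left).
Jan has 31 days: +31 → Feb 1, 1961 (73 left).
Feb has 28 days: +28 → Mar 1, 1961 (45 left).
Mar has 31 days: +31 → Apr 1, 1961 (14 left).
+14 → Apr 15, 1961.

April 15, 1961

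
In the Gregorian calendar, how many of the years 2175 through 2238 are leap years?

15

Multiples of 4 in [2175,2238]: 16.
Of those, multiples of 100: 1 (not leap unless ÷400).
Multiples of 400: 0.
Leap years = 16 − 1 + 0 = 15.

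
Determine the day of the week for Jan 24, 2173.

Doomsday rule: the anchor day for the 2100s is Sunday. For year 73: 73÷12 = 6 r 1, and 1÷4 = 0, so 6+1+0 = 7.
Sunday + 7 ≡ Sunday — that's 2173's doomsday.
In January the doomsday date is Jan 3 (2173 is not a leap year).
Jan 24 is 21 days after Jan 3; 21 mod 7 = 0, so Sunday + 0 = Sunday.

Sunday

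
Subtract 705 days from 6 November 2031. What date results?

December 1, 2029

−365 (one year) → Nov 6, 2030 (340 left).
−6 → Oct 31, 2030 (end of Oct, 31 days; 334 left).
−31 → Sep 30, 2030 (end of Sep, 30 days; 303 left).
−30 → Aug 31, 2030 (end of Aug, 31 days; 273 left).
−31 → Jul 31, 2030 (end of Jul, 31 days; 242 left).
−31 → Jun 30, 2030 (end of Jun, 30 days; 211 left).
−30 → May 31, 2030 (end of May, 31 days; 181 left).
−31 → Apr 30, 2030 (end of Apr, 30 days; 150 left).
−30 → Mar 31, 2030 (end of Mar, 31 days; 120 left).
−31 → Feb 28, 2030 (end of Feb, 28 days; 89 left).
−28 → Jan 31, 2030 (end of Jan, 31 days; 61 left).
−31 → Dec 31, 2029 (end of Dec, 31 days; 30 left).
−30 → Dec 1, 2029.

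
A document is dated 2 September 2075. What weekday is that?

Monday

Doomsday rule: the anchor day for the 2000s is Tuesday. For year 75: 75÷12 = 6 r 3, and 3÷4 = 0, so 6+3+0 = 9.
Tuesday + 9 ≡ Thursday — that's 2075's doomsday.
In September the doomsday date is Sep 5.
Sep 2 is 3 days before Sep 5; 3 mod 7 = 3, so Thursday − 3 = Monday.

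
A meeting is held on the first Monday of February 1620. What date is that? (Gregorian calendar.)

February 3, 1620

February 1, 1620 is a Saturday.
The first Monday is therefore February 3 (2 days later).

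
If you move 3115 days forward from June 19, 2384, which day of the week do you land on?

Tuesday

Jun 19, 2384 is a Tuesday.
3115 mod 7 = 0, so 3115 days after a Tuesday is Tuesday + 0 = Tuesday.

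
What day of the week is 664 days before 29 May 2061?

First find the weekday of May 29, 2061. Doomsday rule: the anchor day for the 2000s is Tuesday. For year 61: 61÷12 = 5 r 1, and 1÷4 = 0, so 5+1+0 = 6.
Tuesday + 6 ≡ Monday — that's 2061's doomsday.
In May the doomsday date is May 9.
May 29 is 20 days after May 9; 20 mod 7 = 6, so Monday + 6 = Sunday.
664 mod 7 = 6, so 664 days before a Sunday is Sunday − 6 = Monday.

Monday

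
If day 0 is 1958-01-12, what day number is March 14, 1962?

1522

Jan 12, 1958 → Jan 12, 1959: 365 days.
Jan 12, 1959 → Jan 12, 1960: 365 days.
Jan 12, 1960 → Jan 12, 1961: 366 days (Feb 29, 1960 is in that span).
Jan 12, 1961 → Jan 12, 1962: 365 days.
Jan 12, 1962 → Feb 12, 1962: 31 days (January has 31).
Feb 12, 1962 → Mar 12, 1962: 28 days (February has 28).
Mar 12, 1962 → Mar 14, 1962: 2 days.
Total: 1522 days.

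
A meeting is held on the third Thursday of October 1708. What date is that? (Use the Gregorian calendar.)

October 1, 1708 is a Monday.
The first Thursday is therefore October 4 (3 days later).
The third Thursday is 4 + 2×7 = October 18.

October 18, 1708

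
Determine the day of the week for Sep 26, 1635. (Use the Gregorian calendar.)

Wednesday

Doomsday rule: the anchor day for the 1600s is Tuesday. For year 35: 35÷12 = 2 r 11, and 11÷4 = 2, so 2+11+2 = 15.
Tuesday + 15 ≡ Wednesday — that's 1635's doomsday.
In September the doomsday date is Sep 5.
Sep 26 is 21 days after Sep 5; 21 mod 7 = 0, so Wednesday + 0 = Wednesday.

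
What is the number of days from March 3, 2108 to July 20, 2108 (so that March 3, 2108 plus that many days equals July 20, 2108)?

Mar 3, 2108 → Apr 3, 2108: 31 days (March has 31).
Apr 3, 2108 → May 3, 2108: 30 days (April has 30).
May 3, 2108 → Jun 3, 2108: 31 days (May has 31).
Jun 3, 2108 → Jul 3, 2108: 30 days (June has 30).
Jul 3, 2108 → Jul 20, 2108: 17 days.
Total: 139 days.

139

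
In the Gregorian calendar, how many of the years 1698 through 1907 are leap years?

Multiples of 4 in [1698,1907]: 52.
Of those, multiples of 100: 3 (not leap unless ÷400).
Multiples of 400: 0.
Leap years = 52 − 3 + 0 = 49.

49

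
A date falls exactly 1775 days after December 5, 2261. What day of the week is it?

Monday

Dec 5, 2261 is a Thursday.
1775 mod 7 = 4, so 1775 days after a Thursday is Thursday + 4 = Monday.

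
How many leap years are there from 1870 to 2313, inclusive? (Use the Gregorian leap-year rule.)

107

Multiples of 4 in [1870,2313]: 111.
Of those, multiples of 100: 5 (not leap unless ÷400).
Multiples of 400: 1.
Leap years = 111 − 5 + 1 = 107.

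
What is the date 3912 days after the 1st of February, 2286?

+365 (one year) → Feb 1, 2287 (3547 left).
+365 (one year) → Feb 1, 2288 (3182 left).
+366 (one year; includes Feb 29, 2288) → Feb 1, 2289 (2816 left).
+365 (one year) → Feb 1, 2290 (2451 left).
+365 (one year) → Feb 1, 2291 (2086 left).
+365 (one year) → Feb 1, 2292 (1721 left).
+366 (one year; includes Feb 29, 2292) → Feb 1, 2293 (1355 left).
+365 (one year) → Feb 1, 2294 (990 left).
+365 (one year) → Feb 1, 2295 (625 left).
+365 (one year) → Feb 1, 2296 (260 left).
Feb has 29 days: +29 → Mar 1, 2296 (231 left).
Mar has 31 days: +31 → Apr 1, 2296 (200 left).
Apr has 30 days: +30 → May 1, 2296 (170 left).
May has 31 days: +31 → Jun 1, 2296 (139 left).
Jun has 30 days: +30 → Jul 1, 2296 (109 left).
Jul has 31 days: +31 → Aug 1, 2296 (78 left).
Aug has 31 days: +31 → Sep 1, 2296 (47 left).
Sep has 30 days: +30 → Oct 1, 2296 (17 left).
+17 → Oct 18, 2296.

October 18, 2296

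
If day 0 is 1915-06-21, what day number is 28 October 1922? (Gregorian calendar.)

2686

Jun 21, 1915 → Jun 21, 1916: 366 days (Feb 29, 1916 is in that span).
Jun 21, 1916 → Jun 21, 1917: 365 days.
Jun 21, 1917 → Jun 21, 1918: 365 days.
Jun 21, 1918 → Jun 21, 1919: 365 days.
Jun 21, 1919 → Jun 21, 1920: 366 days (Feb 29, 1920 is in that span).
Jun 21, 1920 → Jun 21, 1921: 365 days.
Jun 21, 1921 → Jun 21, 1922: 365 days.
Jun 21, 1922 → Jul 21, 1922: 30 days (June has 30).
Jul 21, 1922 → Aug 21, 1922: 31 days (July has 31).
Aug 21, 1922 → Sep 21, 1922: 31 days (August has 31).
Sep 21, 1922 → Oct 21, 1922: 30 days (September has 30).
Oct 21, 1922 → Oct 28, 1922: 7 days.
Total: 2686 days.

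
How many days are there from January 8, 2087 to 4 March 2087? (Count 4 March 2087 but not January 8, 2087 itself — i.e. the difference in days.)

55

Jan 8, 2087 → Feb 8, 2087: 31 days (January has 31).
Feb 8, 2087 → Mar 4, 2087: 24 days.
Total: 55 days.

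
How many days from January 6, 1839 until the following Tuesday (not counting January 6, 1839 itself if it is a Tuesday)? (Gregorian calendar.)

2

Jan 6, 1839 is a Sunday.
From Sunday to the next Tuesday is 2 days.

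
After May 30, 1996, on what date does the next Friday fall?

May 31, 1996

May 30, 1996 is a Thursday.
From Thursday to the next Friday is 1 day.
May 30, 1996 + 1 = May 31, 1996.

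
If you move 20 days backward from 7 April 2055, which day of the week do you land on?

First find the weekday of Apr 7, 2055. Doomsday rule: the anchor day for the 2000s is Tuesday. For year 55: 55÷12 = 4 r 7, and 7÷4 = 1, so 4+7+1 = 12.
Tuesday + 12 ≡ Sunday — that's 2055's doomsday.
In April the doomsday date is Apr 4.
Apr 7 is 3 days after Apr 4; 3 mod 7 = 3, so Sunday + 3 = Wednesday.
20 mod 7 = 6, so 20 days before a Wednesday is Wednesday − 6 = Thursday.

Thursday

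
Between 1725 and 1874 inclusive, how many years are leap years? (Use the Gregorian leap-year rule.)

Multiples of 4 in [1725,1874]: 37.
Of those, multiples of 100: 1 (not leap unless ÷400).
Multiples of 400: 0.
Leap years = 37 − 1 + 0 = 36.

36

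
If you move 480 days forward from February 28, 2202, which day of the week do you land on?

Thursday

First find the weekday of Feb 28, 2202. Doomsday rule: the anchor day for the 2200s is Friday. For year 02: 2÷12 = 0 r 2, and 2÷4 = 0, so 0+2+0 = 2.
Friday + 2 ≡ Sunday — that's 2202's doomsday.
In February the doomsday date is Feb 28 (2202 is not a leap year).
Feb 28 is the doomsday itself: Sunday.
480 mod 7 = 4, so 480 days after a Sunday is Sunday + 4 = Thursday.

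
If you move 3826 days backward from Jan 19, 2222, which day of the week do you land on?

Tuesday

First find the weekday of Jan 19, 2222. Doomsday rule: the anchor day for the 2200s is Friday. For year 22: 22÷12 = 1 r 10, and 10÷4 = 2, so 1+10+2 = 13.
Friday + 13 ≡ Thursday — that's 2222's doomsday.
In January the doomsday date is Jan 3 (2222 is not a leap year).
Jan 19 is 16 days after Jan 3; 16 mod 7 = 2, so Thursday + 2 = Saturday.
3826 mod 7 = 4, so 3826 days before a Saturday is Saturday − 4 = Tuesday.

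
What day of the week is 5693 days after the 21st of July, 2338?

Saturday

First find the weekday of Jul 21, 2338. Doomsday rule: the anchor day for the 2300s is Wednesday. For year 38: 38÷12 = 3 r 2, and 2÷4 = 0, so 3+2+0 = 5.
Wednesday + 5 ≡ Monday — that's 2338's doomsday.
In July the doomsday date is Jul 11.
Jul 21 is 10 days after Jul 11; 10 mod 7 = 3, so Monday + 3 = Thursday.
5693 mod 7 = 2, so 5693 days after a Thursday is Thursday + 2 = Saturday.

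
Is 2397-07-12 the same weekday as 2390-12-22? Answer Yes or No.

Yes

From Dec 22, 2390 to Jul 12, 2397 is 2394 days.
2394 mod 7 = 0, so they are the same weekday.
(Dec 22, 2390 is a Saturday; Jul 12, 2397 is a Saturday.)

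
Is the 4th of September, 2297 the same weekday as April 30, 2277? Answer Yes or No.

No

From Apr 30, 2277 to Sep 4, 2297 is 7432 days.
7432 mod 7 = 5, so they are different weekdays.
(Apr 30, 2277 is a Monday; Sep 4, 2297 is a Saturday.)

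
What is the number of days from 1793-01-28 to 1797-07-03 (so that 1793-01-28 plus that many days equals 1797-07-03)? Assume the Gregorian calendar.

Jan 28, 1793 → Jan 28, 1794: 365 days.
Jan 28, 1794 → Jan 28, 1795: 365 days.
Jan 28, 1795 → Jan 28, 1796: 365 days.
Jan 28, 1796 → Jan 28, 1797: 366 days (Feb 29, 1796 is in that span).
Jan 28, 1797 → Feb 28, 1797: 31 days (January has 31).
Feb 28, 1797 → Mar 28, 1797: 28 days (February has 28).
Mar 28, 1797 → Apr 28, 1797: 31 days (March has 31).
Apr 28, 1797 → May 28, 1797: 30 days (April has 30).
May 28, 1797 → Jun 28, 1797: 31 days (May has 31).
Jun 28, 1797 → Jul 3, 1797: 5 days.
Total: 1617 days.

1617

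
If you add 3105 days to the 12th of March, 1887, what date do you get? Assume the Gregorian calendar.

+366 (one year; includes Feb 29, 1888) → Mar 12, 1888 (2739 left).
+365 (one year) → Mar 12, 1889 (2374 left).
+365 (one year) → Mar 12, 1890 (2009 left).
+365 (one year) → Mar 12, 1891 (1644 left).
+366 (one year; includes Feb 29, 1892) → Mar 12, 1892 (1278 left).
+365 (one year) → Mar 12, 1893 (913 left).
+365 (one year) → Mar 12, 1894 (548 left).
+365 (one year) → Mar 12, 1895 (183 left).
Mar has 31 days: +20 → Apr 1, 1895 (163 left).
Apr has 30 days: +30 → May 1, 1895 (133 left).
May has 31 days: +31 → Jun 1, 1895 (102 left).
Jun has 30 days: +30 → Jul 1, 1895 (72 left).
Jul has 31 days: +31 → Aug 1, 1895 (41 left).
Aug has 31 days: +31 → Sep 1, 1895 (10 left).
+10 → Sep 11, 1895.

September 11, 1895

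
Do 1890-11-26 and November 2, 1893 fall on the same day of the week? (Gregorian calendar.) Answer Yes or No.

From Nov 26, 1890 to Nov 2, 1893 is 1072 days.
1072 mod 7 = 1, so they are different weekdays.
(Nov 26, 1890 is a Wednesday; Nov 2, 1893 is a Thursday.)

No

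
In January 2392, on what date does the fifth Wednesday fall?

January 29, 2392

January 1, 2392 is a Wednesday.
The first Wednesday is therefore January 1 (same day).
The fifth Wednesday is 1 + 4×7 = January 29.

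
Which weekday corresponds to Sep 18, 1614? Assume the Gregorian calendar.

Doomsday rule: the anchor day for the 1600s is Tuesday. For year 14: 14÷12 = 1 r 2, and 2÷4 = 0, so 1+2+0 = 3.
Tuesday + 3 ≡ Friday — that's 1614's doomsday.
In September the doomsday date is Sep 5.
Sep 18 is 13 days after Sep 5; 13 mod 7 = 6, so Friday + 6 = Thursday.

Thursday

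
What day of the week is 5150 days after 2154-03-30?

Mar 30, 2154 is a Saturday.
5150 mod 7 = 5, so 5150 days after a Saturday is Saturday + 5 = Thursday.

Thursday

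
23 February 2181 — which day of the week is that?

Friday

Doomsday rule: the anchor day for the 2100s is Sunday. For year 81: 81÷12 = 6 r 9, and 9÷4 = 2, so 6+9+2 = 17.
Sunday + 17 ≡ Wednesday — that's 2181's doomsday.
In February the doomsday date is Feb 28 (2181 is not a leap year).
Feb 23 is 5 days before Feb 28; 5 mod 7 = 5, so Wednesday − 5 = Friday.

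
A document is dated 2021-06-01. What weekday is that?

Tuesday

Doomsday rule: the anchor day for the 2000s is Tuesday. For year 21: 21÷12 = 1 r 9, and 9÷4 = 2, so 1+9+2 = 12.
Tuesday + 12 ≡ Sunday — that's 2021's doomsday.
In June the doomsday date is Jun 6.
Jun 1 is 5 days before Jun 6; 5 mod 7 = 5, so Sunday − 5 = Tuesday.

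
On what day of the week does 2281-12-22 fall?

Doomsday rule: the anchor day for the 2200s is Friday. For year 81: 81÷12 = 6 r 9, and 9÷4 = 2, so 6+9+2 = 17.
Friday + 17 ≡ Monday — that's 2281's doomsday.
In December the doomsday date is Dec 12.
Dec 22 is 10 days after Dec 12; 10 mod 7 = 3, so Monday + 3 = Thursday.

Thursday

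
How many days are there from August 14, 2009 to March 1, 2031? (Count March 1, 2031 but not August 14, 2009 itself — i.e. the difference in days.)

Aug 14, 2009 → Aug 14, 2010: 365 days.
Aug 14, 2010 → Aug 14, 2011: 365 days.
Aug 14, 2011 → Aug 14, 2012: 366 days (Feb 29, 2012 is in that span).
Aug 14, 2012 → Aug 14, 2013: 365 days.
Aug 14, 2013 → Aug 14, 2014: 365 days.
Aug 14, 2014 → Aug 14, 2015: 365 days.
Aug 14, 2015 → Aug 14, 2016: 366 days (Feb 29, 2016 is in that span).
Aug 14, 2016 → Aug 14, 2017: 365 days.
Aug 14, 2017 → Aug 14, 2018: 365 days.
Aug 14, 2018 → Aug 14, 2019: 365 days.
Aug 14, 2019 → Aug 14, 2020: 366 days (Feb 29, 2020 is in that span).
Aug 14, 2020 → Aug 14, 2021: 365 days.
Aug 14, 2021 → Aug 14, 2022: 365 days.
Aug 14, 2022 → Aug 14, 2023: 365 days.
Aug 14, 2023 → Aug 14, 2024: 366 days (Feb 29, 2024 is in that span).
Aug 14, 2024 → Aug 14, 2025: 365 days.
Aug 14, 2025 → Aug 14, 2026: 365 days.
Aug 14, 2026 → Aug 14, 2027: 365 days.
Aug 14, 2027 → Aug 14, 2028: 366 days (Feb 29, 2028 is in that span).
Aug 14, 2028 → Aug 14, 2029: 365 days.
Aug 14, 2029 → Aug 14, 2030: 365 days.
Aug 14, 2030 → Sep 14, 2030: 31 days (August has 31).
Sep 14, 2030 → Oct 14, 2030: 30 days (September has 30).
Oct 14, 2030 → Nov 14, 2030: 31 days (October has 31).
Nov 14, 2030 → Dec 14, 2030: 30 days (November has 30).
Dec 14, 2030 → Jan 14, 2031: 31 days (December has 31).
Jan 14, 2031 → Feb 14, 2031: 31 days (January has 31).
Feb 14, 2031 → Mar 1, 2031: 15 days.
Total: 7869 days.

7869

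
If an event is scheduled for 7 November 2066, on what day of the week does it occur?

January 1, 2066 is a Friday.
Jan 1, 2066 → Feb 1, 2066: 31 days (January has 31).
Feb 1, 2066 → Mar 1, 2066: 28 days (February has 28).
Mar 1, 2066 → Apr 1, 2066: 31 days (March has 31).
Apr 1, 2066 → May 1, 2066: 30 days (April has 30).
May 1, 2066 → Jun 1, 2066: 31 days (May has 31).
Jun 1, 2066 → Jul 1, 2066: 30 days (June has 30).
Jul 1, 2066 → Aug 1, 2066: 31 days (July has 31).
Aug 1, 2066 → Sep 1, 2066: 31 days (August has 31).
Sep 1, 2066 → Oct 1, 2066: 30 days (September has 30).
Oct 1, 2066 → Nov 1, 2066: 31 days (October has 31).
Nov 1, 2066 → Nov 7, 2066: 6 days.
Total: 310 days.
310 mod 7 = 2, so Friday + 2 = Sunday.

Sunday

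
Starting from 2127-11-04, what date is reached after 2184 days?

+366 (one year; includes Feb 29, 2128) → Nov 4, 2128 (1818 left).
+365 (one year) → Nov 4, 2129 (1453 left).
+365 (one year) → Nov 4, 2130 (1088 left).
+365 (one year) → Nov 4, 2131 (723 left).
+366 (one year; includes Feb 29, 2132) → Nov 4, 2132 (357 left).
Nov has 30 days: +27 → Dec 1, 2132 (330 left).
Dec has 31 days: +31 → Jan 1, 2133 (299 left).
Jan has 31 days: +31 → Feb 1, 2133 (268 left).
Feb has 28 days: +28 → Mar 1, 2133 (240 left).
Mar has 31 days: +31 → Apr 1, 2133 (209 left).
Apr has 30 days: +30 → May 1, 2133 (179 left).
May has 31 days: +31 → Jun 1, 2133 (148 left).
Jun has 30 days: +30 → Jul 1, 2133 (118 left).
Jul has 31 days: +31 → Aug 1, 2133 (87 left).
Aug has 31 days: +31 → Sep 1, 2133 (56 left).
Sep has 30 days: +30 → Oct 1, 2133 (26 left).
+26 → Oct 27, 2133.

October 27, 2133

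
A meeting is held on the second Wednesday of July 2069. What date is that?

July 1, 2069 is a Monday.
The first Wednesday is therefore July 3 (2 days later).
The second Wednesday is 3 + 1×7 = July 10.

July 10, 2069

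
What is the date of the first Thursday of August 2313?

August 7, 2313

August 1, 2313 is a Friday.
The first Thursday is therefore August 7 (6 days later).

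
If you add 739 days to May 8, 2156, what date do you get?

May 17, 2158

+365 (one year) → May 8, 2157 (374 left).
May has 31 days: +24 → Jun 1, 2157 (350 left).
Jun has 30 days: +30 → Jul 1, 2157 (320 left).
Jul has 31 days: +31 → Aug 1, 2157 (289 left).
Aug has 31 days: +31 → Sep 1, 2157 (258 left).
Sep has 30 days: +30 → Oct 1, 2157 (228 left).
Oct has 31 days: +31 → Nov 1, 2157 (197 left).
Nov has 30 days: +30 → Dec 1, 2157 (167 left).
Dec has 31 days: +31 → Jan 1, 2158 (136 left).
Jan has 31 days: +31 → Feb 1, 2158 (105 left).
Feb has 28 days: +28 → Mar 1, 2158 (77 left).
Mar has 31 days: +31 → Apr 1, 2158 (46 left).
Apr has 30 days: +30 → May 1, 2158 (16 left).
+16 → May 17, 2158.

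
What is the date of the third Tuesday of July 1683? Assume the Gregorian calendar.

July 20, 1683

July 1, 1683 is a Thursday.
The first Tuesday is therefore July 6 (5 days later).
The third Tuesday is 6 + 2×7 = July 20.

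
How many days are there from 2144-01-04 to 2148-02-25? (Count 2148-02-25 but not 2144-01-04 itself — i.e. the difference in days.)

1513

Jan 4, 2144 → Jan 4, 2145: 366 days (Feb 29, 2144 is in that span).
Jan 4, 2145 → Jan 4, 2146: 365 days.
Jan 4, 2146 → Jan 4, 2147: 365 days.
Jan 4, 2147 → Jan 4, 2148: 365 days.
Jan 4, 2148 → Feb 4, 2148: 31 days (January has 31).
Feb 4, 2148 → Feb 25, 2148: 21 days.
Total: 1513 days.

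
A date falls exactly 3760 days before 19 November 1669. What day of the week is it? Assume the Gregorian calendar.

Monday

Nov 19, 1669 is a Tuesday.
3760 mod 7 = 1, so 3760 days before a Tuesday is Tuesday − 1 = Monday.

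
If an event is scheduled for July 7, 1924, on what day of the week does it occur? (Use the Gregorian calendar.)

Doomsday rule: the anchor day for the 1900s is Wednesday. For year 24: 24÷12 = 2 r 0, and 0÷4 = 0, so 2+0+0 = 2.
Wednesday + 2 ≡ Friday — that's 1924's doomsday.
In July the doomsday date is Jul 11.
Jul 7 is 4 days before Jul 11; 4 mod 7 = 4, so Friday − 4 = Monday.

Monday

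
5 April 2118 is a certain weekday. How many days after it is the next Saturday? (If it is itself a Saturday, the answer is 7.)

Apr 5, 2118 is a Tuesday.
From Tuesday to the next Saturday is 4 days.

4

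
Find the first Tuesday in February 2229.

February 1, 2229 is a Sunday.
The first Tuesday is therefore February 3 (2 days later).

February 3, 2229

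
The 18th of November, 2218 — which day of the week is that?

Doomsday rule: the anchor day for the 2200s is Friday. For year 18: 18÷12 = 1 r 6, and 6÷4 = 1, so 1+6+1 = 8.
Friday + 8 ≡ Saturday — that's 2218's doomsday.
In November the doomsday date is Nov 7.
Nov 18 is 11 days after Nov 7; 11 mod 7 = 4, so Saturday + 4 = Wednesday.

Wednesday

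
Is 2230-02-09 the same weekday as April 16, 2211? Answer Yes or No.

From Apr 16, 2211 to Feb 9, 2230 is 6874 days.
6874 mod 7 = 0, so they are the same weekday.
(Apr 16, 2211 is a Tuesday; Feb 9, 2230 is a Tuesday.)

Yes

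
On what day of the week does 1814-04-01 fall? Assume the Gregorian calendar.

Friday

January 1, 1814 is a Saturday.
Jan 1, 1814 → Feb 1, 1814: 31 days (January has 31).
Feb 1, 1814 → Mar 1, 1814: 28 days (February has 28).
Mar 1, 1814 → Apr 1, 1814: 31 days.
Total: 90 days.
90 mod 7 = 6, so Saturday + 6 = Friday.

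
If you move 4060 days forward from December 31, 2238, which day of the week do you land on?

Monday

Dec 31, 2238 is a Monday.
4060 mod 7 = 0, so 4060 days after a Monday is Monday + 0 = Monday.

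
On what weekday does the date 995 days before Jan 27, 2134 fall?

Tuesday

First find the weekday of Jan 27, 2134. Doomsday rule: the anchor day for the 2100s is Sunday. For year 34: 34÷12 = 2 r 10, and 10÷4 = 2, so 2+10+2 = 14.
Sunday + 14 ≡ Sunday — that's 2134's doomsday.
In January the doomsday date is Jan 3 (2134 is not a leap year).
Jan 27 is 24 days after Jan 3; 24 mod 7 = 3, so Sunday + 3 = Wednesday.
995 mod 7 = 1, so 995 days before a Wednesday is Wednesday − 1 = Tuesday.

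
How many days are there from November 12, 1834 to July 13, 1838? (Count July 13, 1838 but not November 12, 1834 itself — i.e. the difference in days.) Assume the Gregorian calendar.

Nov 12, 1834 → Nov 12, 1835: 365 days.
Nov 12, 1835 → Nov 12, 1836: 366 days (Feb 29, 1836 is in that span).
Nov 12, 1836 → Nov 12, 1837: 365 days.
Nov 12, 1837 → Dec 12, 1837: 30 days (November has 30).
Dec 12, 1837 → Jan 12, 1838: 31 days (December has 31).
Jan 12, 1838 → Feb 12, 1838: 31 days (January has 31).
Feb 12, 1838 → Mar 12, 1838: 28 days (February has 28).
Mar 12, 1838 → Apr 12, 1838: 31 days (March has 31).
Apr 12, 1838 → May 12, 1838: 30 days (April has 30).
May 12, 1838 → Jun 12, 1838: 31 days (May has 31).
Jun 12, 1838 → Jul 12, 1838: 30 days (June has 30).
Jul 12, 1838 → Jul 13, 1838: 1 days.
Total: 1339 days.

1339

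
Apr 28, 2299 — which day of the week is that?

Doomsday rule: the anchor day for the 2200s is Friday. For year 99: 99÷12 = 8 r 3, and 3÷4 = 0, so 8+3+0 = 11.
Friday + 11 ≡ Tuesday — that's 2299's doomsday.
In April the doomsday date is Apr 4.
Apr 28 is 24 days after Apr 4; 24 mod 7 = 3, so Tuesday + 3 = Friday.

Friday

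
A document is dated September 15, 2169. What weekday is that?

Friday

Doomsday rule: the anchor day for the 2100s is Sunday. For year 69: 69÷12 = 5 r 9, and 9÷4 = 2, so 5+9+2 = 16.
Sunday + 16 ≡ Tuesday — that's 2169's doomsday.
In September the doomsday date is Sep 5.
Sep 15 is 10 days after Sep 5; 10 mod 7 = 3, so Tuesday + 3 = Friday.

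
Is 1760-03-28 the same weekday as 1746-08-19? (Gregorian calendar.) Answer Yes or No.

From Aug 19, 1746 to Mar 28, 1760 is 4970 days.
4970 mod 7 = 0, so they are the same weekday.
(Aug 19, 1746 is a Friday; Mar 28, 1760 is a Friday.)

Yes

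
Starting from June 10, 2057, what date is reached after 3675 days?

July 3, 2067

+365 (one year) → Jun 10, 2058 (3310 left).
+365 (one year) → Jun 10, 2059 (2945 left).
+366 (one year; includes Feb 29, 2060) → Jun 10, 2060 (2579 left).
+365 (one year) → Jun 10, 2061 (2214 left).
+365 (one year) → Jun 10, 2062 (1849 left).
+365 (one year) → Jun 10, 2063 (1484 left).
+366 (one year; includes Feb 29, 2064) → Jun 10, 2064 (1118 left).
+365 (one year) → Jun 10, 2065 (753 left).
+365 (one year) → Jun 10, 2066 (388 left).
Jun has 30 days: +21 → Jul 1, 2066 (367 left).
Jul has 31 days: +31 → Aug 1, 2066 (336 left).
Aug has 31 days: +31 → Sep 1, 2066 (305 left).
Sep has 30 days: +30 → Oct 1, 2066 (275 left).
Oct has 31 days: +31 → Nov 1, 2066 (244 left).
Nov has 30 days: +30 → Dec 1, 2066 (214 left).
Dec has 31 days: +31 → Jan 1, 2067 (183 left).
Jan has 31 days: +31 → Feb 1, 2067 (152 left).
Feb has 28 days: +28 → Mar 1, 2067 (124 left).
Mar has 31 days: +31 → Apr 1, 2067 (93 left).
Apr has 30 days: +30 → May 1, 2067 (63 left).
May has 31 days: +31 → Jun 1, 2067 (32 left).
Jun has 30 days: +30 → Jul 1, 2067 (2 left).
+2 → Jul 3, 2067.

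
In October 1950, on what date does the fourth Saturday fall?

October 1, 1950 is a Sunday.
The first Saturday is therefore October 7 (6 days later).
The fourth Saturday is 7 + 3×7 = October 28.

October 28, 1950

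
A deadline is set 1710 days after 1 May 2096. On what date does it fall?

January 6, 2101

+365 (one year) → May 1, 2097 (1345 left).
+365 (one year) → May 1, 2098 (980 left).
+365 (one year) → May 1, 2099 (615 left).
+365 (one year) → May 1, 2100 (250 left).
May has 31 days: +31 → Jun 1, 2100 (219 left).
Jun has 30 days: +30 → Jul 1, 2100 (189 left).
Jul has 31 days: +31 → Aug 1, 2100 (158 left).
Aug has 31 days: +31 → Sep 1, 2100 (127 left).
Sep has 30 days: +30 → Oct 1, 2100 (97 left).
Oct has 31 days: +31 → Nov 1, 2100 (66 left).
Nov has 30 days: +30 → Dec 1, 2100 (36 left).
Dec has 31 days: +31 → Jan 1, 2101 (5 left).
+5 → Jan 6, 2101.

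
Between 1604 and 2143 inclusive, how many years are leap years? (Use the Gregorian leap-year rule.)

Multiples of 4 in [1604,2143]: 135.
Of those, multiples of 100: 5 (not leap unless ÷400).
Multiples of 400: 1.
Leap years = 135 − 5 + 1 = 131.

131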